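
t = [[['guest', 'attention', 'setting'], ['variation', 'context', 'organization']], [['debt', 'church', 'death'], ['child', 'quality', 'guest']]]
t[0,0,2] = 'setting'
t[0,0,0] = 'guest'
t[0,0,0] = 'guest'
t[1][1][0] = 'child'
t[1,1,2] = 'guest'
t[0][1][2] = 'organization'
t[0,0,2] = 'setting'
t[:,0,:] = [['guest', 'attention', 'setting'], ['debt', 'church', 'death']]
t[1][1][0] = 'child'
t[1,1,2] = 'guest'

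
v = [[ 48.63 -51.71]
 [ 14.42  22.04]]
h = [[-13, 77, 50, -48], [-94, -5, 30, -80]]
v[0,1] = -51.71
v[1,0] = 14.42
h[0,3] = -48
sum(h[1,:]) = -149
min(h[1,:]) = -94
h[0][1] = 77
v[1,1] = 22.04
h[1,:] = [-94, -5, 30, -80]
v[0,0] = 48.63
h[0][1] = 77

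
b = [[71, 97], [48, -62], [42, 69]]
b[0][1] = 97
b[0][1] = 97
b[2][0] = 42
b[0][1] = 97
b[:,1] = [97, -62, 69]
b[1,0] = 48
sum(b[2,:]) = 111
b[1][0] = 48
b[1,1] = -62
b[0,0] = 71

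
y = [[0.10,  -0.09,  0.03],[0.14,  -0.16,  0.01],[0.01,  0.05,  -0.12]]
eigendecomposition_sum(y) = [[(0.06+0j), -0.02+0.00j, (0.01+0j)], [0.04+0.00j, (-0.02+0j), 0.01+0.00j], [(0.02+0j), -0.01+0.00j, 0.00+0.00j]] + [[(0.02+0.01j), (-0.03-0.01j), (0.01-0.01j)], [(0.05-0.02j), (-0.07+0.04j), -0.03j], [(-0-0.11j), 0.03+0.17j, (-0.06-0.03j)]] + [[0.02-0.01j, -0.03+0.01j, (0.01+0.01j)],[(0.05+0.02j), (-0.07-0.04j), 0.00+0.03j],[(-0+0.11j), (0.03-0.17j), -0.06+0.03j]]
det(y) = 0.00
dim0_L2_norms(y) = [0.17, 0.19, 0.12]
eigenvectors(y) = [[(0.8+0j), (-0.08+0.16j), -0.08-0.16j], [0.56+0.00j, (0.14+0.39j), 0.14-0.39j], [(0.22+0j), (0.89+0j), 0.89-0.00j]]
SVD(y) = [[-0.53,  0.01,  -0.85], [-0.82,  0.24,  0.52], [0.21,  0.97,  -0.12]] @ diag([0.25677116900624536, 0.12245777776610772, 0.01930438892461488]) @ [[-0.65, 0.74, -0.19],  [0.36, 0.08, -0.93],  [-0.67, -0.67, -0.32]]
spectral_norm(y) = 0.26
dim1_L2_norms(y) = [0.14, 0.21, 0.13]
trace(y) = -0.18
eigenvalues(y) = [(0.05+0j), (-0.11+0.02j), (-0.11-0.02j)]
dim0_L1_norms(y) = [0.25, 0.3, 0.16]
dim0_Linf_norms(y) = [0.14, 0.16, 0.12]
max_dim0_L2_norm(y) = 0.19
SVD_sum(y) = [[0.09, -0.10, 0.03], [0.14, -0.16, 0.04], [-0.03, 0.04, -0.01]] + [[0.00, 0.0, -0.00], [0.01, 0.0, -0.03], [0.04, 0.01, -0.11]] + [[0.01, 0.01, 0.01], [-0.01, -0.01, -0.0], [0.0, 0.0, 0.0]]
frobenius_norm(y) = 0.29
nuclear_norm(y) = 0.40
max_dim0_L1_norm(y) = 0.3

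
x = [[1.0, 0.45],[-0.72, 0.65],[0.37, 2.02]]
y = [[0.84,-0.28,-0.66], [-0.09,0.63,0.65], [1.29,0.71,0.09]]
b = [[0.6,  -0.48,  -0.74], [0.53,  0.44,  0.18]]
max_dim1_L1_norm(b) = 1.82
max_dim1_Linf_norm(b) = 0.74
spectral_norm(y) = 1.63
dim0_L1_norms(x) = [2.09, 3.12]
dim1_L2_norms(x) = [1.1, 0.97, 2.05]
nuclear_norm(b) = 1.78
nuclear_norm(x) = 3.43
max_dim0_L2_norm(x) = 2.17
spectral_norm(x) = 2.21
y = x @ b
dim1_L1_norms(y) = [1.78, 1.37, 2.09]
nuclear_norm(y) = 2.88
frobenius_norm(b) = 1.28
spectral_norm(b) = 1.07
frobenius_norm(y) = 2.06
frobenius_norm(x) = 2.52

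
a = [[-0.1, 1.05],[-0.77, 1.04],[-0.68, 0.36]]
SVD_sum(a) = [[-0.49,  0.82], [-0.66,  1.11], [-0.34,  0.56]] + [[0.39, 0.23],[-0.11, -0.07],[-0.34, -0.20]]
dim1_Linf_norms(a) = [1.05, 1.04, 0.68]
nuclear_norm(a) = 2.35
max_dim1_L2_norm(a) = 1.29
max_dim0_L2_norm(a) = 1.52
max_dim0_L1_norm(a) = 2.45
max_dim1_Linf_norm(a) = 1.05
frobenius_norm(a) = 1.84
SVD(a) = [[0.55, -0.73], [0.74, 0.21], [0.38, 0.65]] @ diag([1.7316204980420573, 0.6168390801178019]) @ [[-0.51, 0.86],[-0.86, -0.51]]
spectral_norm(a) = 1.73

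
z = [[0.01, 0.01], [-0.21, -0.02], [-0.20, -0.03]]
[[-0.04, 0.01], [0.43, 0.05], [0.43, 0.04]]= z@[[-1.84, -0.38], [-2.16, 1.28]]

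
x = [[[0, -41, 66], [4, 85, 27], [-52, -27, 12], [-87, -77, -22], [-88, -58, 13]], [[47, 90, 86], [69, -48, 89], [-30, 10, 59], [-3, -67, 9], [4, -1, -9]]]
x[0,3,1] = -77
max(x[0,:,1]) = 85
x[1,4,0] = 4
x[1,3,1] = -67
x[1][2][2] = 59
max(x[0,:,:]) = 85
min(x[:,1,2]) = 27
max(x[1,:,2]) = 89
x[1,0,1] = 90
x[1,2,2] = 59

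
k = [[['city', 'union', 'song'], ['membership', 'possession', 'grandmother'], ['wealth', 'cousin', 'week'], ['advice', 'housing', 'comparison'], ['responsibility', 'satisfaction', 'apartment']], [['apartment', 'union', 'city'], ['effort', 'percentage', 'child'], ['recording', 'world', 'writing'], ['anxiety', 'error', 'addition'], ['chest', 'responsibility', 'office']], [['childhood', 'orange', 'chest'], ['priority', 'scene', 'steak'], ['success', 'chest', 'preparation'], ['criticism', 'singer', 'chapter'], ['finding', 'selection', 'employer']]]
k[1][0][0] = 'apartment'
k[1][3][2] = 'addition'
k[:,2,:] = [['wealth', 'cousin', 'week'], ['recording', 'world', 'writing'], ['success', 'chest', 'preparation']]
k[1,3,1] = 'error'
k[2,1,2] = 'steak'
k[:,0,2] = ['song', 'city', 'chest']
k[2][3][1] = 'singer'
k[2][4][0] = 'finding'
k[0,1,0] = 'membership'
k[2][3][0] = 'criticism'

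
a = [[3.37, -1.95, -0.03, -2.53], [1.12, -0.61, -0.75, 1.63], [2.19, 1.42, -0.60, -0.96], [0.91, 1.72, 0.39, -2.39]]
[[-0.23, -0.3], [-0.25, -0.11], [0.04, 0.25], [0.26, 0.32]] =a@[[-0.07, 0.03], [0.09, 0.18], [0.0, 0.09], [-0.07, 0.02]]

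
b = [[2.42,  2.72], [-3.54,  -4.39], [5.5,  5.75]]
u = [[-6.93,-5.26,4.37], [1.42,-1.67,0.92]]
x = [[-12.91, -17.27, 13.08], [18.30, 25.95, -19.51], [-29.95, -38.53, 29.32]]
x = b @ u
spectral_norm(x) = 72.56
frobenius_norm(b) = 10.41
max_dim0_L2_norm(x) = 49.56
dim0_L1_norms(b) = [11.46, 12.86]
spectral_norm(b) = 10.40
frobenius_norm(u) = 10.02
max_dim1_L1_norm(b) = 11.25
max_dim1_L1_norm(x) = 97.8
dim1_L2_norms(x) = [25.22, 37.27, 56.93]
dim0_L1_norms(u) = [8.35, 6.93, 5.29]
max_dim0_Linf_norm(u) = 6.93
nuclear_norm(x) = 73.84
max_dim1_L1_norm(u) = 16.56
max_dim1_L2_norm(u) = 9.74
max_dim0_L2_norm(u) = 7.07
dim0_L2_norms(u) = [7.07, 5.52, 4.47]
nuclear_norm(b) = 10.79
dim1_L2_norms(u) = [9.74, 2.38]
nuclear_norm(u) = 12.10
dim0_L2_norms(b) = [6.97, 7.73]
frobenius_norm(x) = 72.57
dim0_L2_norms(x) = [37.4, 49.56, 37.57]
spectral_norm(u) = 9.74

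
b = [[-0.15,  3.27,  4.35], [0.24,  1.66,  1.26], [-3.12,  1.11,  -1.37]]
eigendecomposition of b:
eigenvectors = [[(0.74+0j),0.74-0.00j,(0.57+0j)], [(0.18-0.1j),0.18+0.10j,(0.73+0j)], [(-0.2+0.61j),-0.20-0.61j,-0.37+0.00j]]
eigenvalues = [(-0.53+3.17j), (-0.53-3.17j), (1.2+0j)]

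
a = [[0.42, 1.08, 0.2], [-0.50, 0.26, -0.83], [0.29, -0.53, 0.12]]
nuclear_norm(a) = 2.57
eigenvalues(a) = [(0.62+0.62j), (0.62-0.62j), (-0.43+0j)]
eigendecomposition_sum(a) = [[(0.2+0.44j), (0.44-0.14j), (-0.05+0.48j)], [-0.24+0.23j, (0.19+0.26j), (-0.33+0.07j)], [0.15-0.18j, -0.15-0.17j, (0.22-0.08j)]] + [[0.20-0.44j, (0.44+0.14j), (-0.05-0.48j)], [(-0.24-0.23j), 0.19-0.26j, -0.33-0.07j], [0.15+0.18j, (-0.15+0.17j), (0.22+0.08j)]] + [[(0.02-0j), 0.20+0.00j, (0.3+0j)],[-0.01+0.00j, (-0.12-0j), -0.18-0.00j],[(-0.02+0j), -0.22-0.00j, -0.33-0.00j]]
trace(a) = 0.80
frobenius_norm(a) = 1.66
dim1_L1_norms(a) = [1.7, 1.59, 0.94]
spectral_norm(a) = 1.24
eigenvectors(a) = [[0.76+0.00j, (0.76-0j), (-0.63+0j)], [0.17+0.50j, (0.17-0.5j), 0.37+0.00j], [(-0.16-0.34j), -0.16+0.34j, (0.69+0j)]]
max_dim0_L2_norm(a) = 1.23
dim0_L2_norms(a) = [0.71, 1.23, 0.86]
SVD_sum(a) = [[0.21, 1.13, 0.05], [0.02, 0.12, 0.01], [-0.09, -0.45, -0.02]] + [[0.15, -0.04, 0.19], [-0.60, 0.15, -0.78], [0.21, -0.05, 0.27]] + [[0.06, -0.01, -0.05], [0.07, -0.01, -0.06], [0.17, -0.03, -0.13]]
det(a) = -0.33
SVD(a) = [[-0.92, -0.23, -0.31], [-0.10, 0.92, -0.38], [0.37, -0.32, -0.87]] @ diag([1.2425624542059732, 1.0791571992128164, 0.24527186301077827]) @ [[-0.18, -0.98, -0.05], [-0.60, 0.15, -0.78], [-0.78, 0.12, 0.62]]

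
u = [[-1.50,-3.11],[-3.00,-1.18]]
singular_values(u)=[4.4, 1.72]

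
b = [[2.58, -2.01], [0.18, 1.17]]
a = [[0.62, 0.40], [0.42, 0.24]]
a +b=[[3.20, -1.61], [0.60, 1.41]]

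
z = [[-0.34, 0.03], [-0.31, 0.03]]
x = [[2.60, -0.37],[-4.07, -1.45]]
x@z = [[-0.77, 0.07], [1.83, -0.17]]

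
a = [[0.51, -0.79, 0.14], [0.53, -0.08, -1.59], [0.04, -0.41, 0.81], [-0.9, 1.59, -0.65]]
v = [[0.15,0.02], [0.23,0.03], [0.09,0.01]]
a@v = [[-0.09, -0.01],[-0.08, -0.01],[-0.02, -0.00],[0.17, 0.02]]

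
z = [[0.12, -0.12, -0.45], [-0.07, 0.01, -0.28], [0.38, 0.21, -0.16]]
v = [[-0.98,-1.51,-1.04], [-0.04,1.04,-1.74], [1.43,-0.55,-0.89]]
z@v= [[-0.76, -0.06, 0.48],[-0.33, 0.27, 0.30],[-0.61, -0.27, -0.62]]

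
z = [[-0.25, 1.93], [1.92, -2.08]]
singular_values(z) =[3.3, 0.97]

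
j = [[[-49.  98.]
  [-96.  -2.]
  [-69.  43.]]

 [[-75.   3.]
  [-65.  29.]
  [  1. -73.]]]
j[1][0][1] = 3.0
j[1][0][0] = -75.0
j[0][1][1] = -2.0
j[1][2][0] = 1.0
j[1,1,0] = -65.0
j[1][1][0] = -65.0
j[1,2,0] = 1.0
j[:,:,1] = [[98.0, -2.0, 43.0], [3.0, 29.0, -73.0]]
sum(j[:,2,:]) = -98.0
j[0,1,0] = -96.0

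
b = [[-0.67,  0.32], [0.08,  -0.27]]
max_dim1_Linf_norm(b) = 0.67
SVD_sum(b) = [[-0.64,0.37], [0.18,-0.10]] + [[-0.03,-0.05], [-0.1,-0.17]]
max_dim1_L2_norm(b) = 0.74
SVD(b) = [[-0.96, 0.26],[0.26, 0.96]] @ diag([0.7679200259000151, 0.20223460095077717]) @ [[0.87, -0.49], [-0.49, -0.87]]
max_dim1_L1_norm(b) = 0.99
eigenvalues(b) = [-0.73, -0.21]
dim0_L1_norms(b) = [0.75, 0.59]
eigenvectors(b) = [[-0.98, -0.57],[0.17, -0.82]]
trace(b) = -0.94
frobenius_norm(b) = 0.79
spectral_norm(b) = 0.77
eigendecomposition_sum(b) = [[-0.65, 0.45], [0.11, -0.08]] + [[-0.02, -0.13], [-0.03, -0.19]]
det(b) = 0.16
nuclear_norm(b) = 0.97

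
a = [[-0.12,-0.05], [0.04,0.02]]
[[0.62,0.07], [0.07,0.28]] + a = [[0.5, 0.02], [0.11, 0.3]]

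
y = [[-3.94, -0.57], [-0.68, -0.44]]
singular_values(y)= [4.05, 0.33]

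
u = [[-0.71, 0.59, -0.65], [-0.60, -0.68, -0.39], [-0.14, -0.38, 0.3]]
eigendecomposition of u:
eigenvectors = [[(0.08+0.6j), (0.08-0.6j), (-0.52+0j)], [(-0.75+0j), (-0.75-0j), -0.02+0.00j], [(-0.25-0.03j), (-0.25+0.03j), 0.86+0.00j]]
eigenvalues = [(-0.74+0.46j), (-0.74-0.46j), (0.39+0j)]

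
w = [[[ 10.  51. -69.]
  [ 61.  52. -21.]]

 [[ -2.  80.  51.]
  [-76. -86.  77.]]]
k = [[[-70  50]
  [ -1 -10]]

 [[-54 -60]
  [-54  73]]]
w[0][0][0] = 10.0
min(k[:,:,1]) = -60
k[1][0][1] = -60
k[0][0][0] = -70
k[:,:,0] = [[-70, -1], [-54, -54]]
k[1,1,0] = -54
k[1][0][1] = -60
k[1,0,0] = -54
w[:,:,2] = [[-69.0, -21.0], [51.0, 77.0]]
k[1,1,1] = 73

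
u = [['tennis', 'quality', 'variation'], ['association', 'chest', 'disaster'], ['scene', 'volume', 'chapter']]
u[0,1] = 'quality'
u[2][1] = 'volume'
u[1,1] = 'chest'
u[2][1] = 'volume'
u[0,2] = 'variation'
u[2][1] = 'volume'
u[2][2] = 'chapter'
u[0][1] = 'quality'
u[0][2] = 'variation'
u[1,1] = 'chest'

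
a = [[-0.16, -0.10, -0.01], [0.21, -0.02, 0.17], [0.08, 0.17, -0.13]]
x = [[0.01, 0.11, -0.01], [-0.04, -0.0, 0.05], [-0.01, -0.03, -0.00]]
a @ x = [[0.0,  -0.02,  -0.0], [0.00,  0.02,  -0.0], [-0.00,  0.01,  0.01]]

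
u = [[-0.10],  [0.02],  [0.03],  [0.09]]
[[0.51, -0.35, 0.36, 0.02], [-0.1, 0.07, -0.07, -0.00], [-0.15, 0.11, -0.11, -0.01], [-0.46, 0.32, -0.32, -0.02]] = u@[[-5.10, 3.52, -3.55, -0.19]]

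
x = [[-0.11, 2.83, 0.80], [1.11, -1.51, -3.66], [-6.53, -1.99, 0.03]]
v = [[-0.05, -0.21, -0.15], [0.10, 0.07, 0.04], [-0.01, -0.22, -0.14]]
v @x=[[0.75, 0.47, 0.72],[-0.19, 0.10, -0.18],[0.67, 0.58, 0.79]]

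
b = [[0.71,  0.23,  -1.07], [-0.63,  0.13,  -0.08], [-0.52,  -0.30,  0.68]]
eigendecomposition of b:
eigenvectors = [[0.36,0.78,0.47], [0.80,-0.4,-0.88], [0.48,-0.49,-0.08]]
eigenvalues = [-0.21, 1.26, 0.46]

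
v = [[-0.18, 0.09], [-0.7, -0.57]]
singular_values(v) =[0.91, 0.18]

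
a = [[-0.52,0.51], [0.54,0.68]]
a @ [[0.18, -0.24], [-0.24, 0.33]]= [[-0.22, 0.29], [-0.07, 0.09]]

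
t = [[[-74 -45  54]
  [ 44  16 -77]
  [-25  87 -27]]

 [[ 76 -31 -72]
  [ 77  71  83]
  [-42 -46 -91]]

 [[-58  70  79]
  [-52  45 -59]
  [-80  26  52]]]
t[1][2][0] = -42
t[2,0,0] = -58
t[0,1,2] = -77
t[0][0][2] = 54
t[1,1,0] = 77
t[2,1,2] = -59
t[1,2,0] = -42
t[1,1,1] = 71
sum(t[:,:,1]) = 193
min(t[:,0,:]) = -74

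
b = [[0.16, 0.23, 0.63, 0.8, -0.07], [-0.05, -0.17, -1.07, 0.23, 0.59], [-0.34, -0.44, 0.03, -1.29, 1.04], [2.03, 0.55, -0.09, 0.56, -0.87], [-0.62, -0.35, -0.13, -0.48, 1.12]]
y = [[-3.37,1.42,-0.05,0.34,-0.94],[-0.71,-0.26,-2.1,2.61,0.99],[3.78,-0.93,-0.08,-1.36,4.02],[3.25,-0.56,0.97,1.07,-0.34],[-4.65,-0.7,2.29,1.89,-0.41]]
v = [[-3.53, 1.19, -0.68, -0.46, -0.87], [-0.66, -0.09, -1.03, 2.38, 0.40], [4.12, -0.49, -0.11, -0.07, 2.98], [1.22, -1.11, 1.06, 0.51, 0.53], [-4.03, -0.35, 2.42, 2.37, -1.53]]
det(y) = -251.38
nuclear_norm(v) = 15.64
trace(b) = 1.70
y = b + v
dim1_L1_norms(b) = [1.89, 2.11, 3.14, 4.1, 2.7]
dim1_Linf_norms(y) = [3.37, 2.61, 4.02, 3.25, 4.65]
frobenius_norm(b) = 3.64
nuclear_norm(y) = 19.18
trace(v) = -4.75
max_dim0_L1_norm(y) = 15.76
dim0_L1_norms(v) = [13.56, 3.23, 5.3, 5.79, 6.31]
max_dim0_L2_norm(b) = 2.16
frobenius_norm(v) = 9.13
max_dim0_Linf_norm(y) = 4.65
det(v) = 30.63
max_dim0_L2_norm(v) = 6.9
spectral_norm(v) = 7.84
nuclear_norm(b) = 6.42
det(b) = 0.07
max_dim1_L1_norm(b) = 4.1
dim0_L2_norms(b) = [2.16, 0.84, 1.25, 1.7, 1.86]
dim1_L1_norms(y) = [6.12, 6.67, 10.17, 6.19, 9.94]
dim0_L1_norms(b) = [3.2, 1.74, 1.95, 3.36, 3.69]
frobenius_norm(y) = 10.22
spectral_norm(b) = 3.05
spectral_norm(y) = 8.41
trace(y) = -3.05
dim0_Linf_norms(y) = [4.65, 1.42, 2.29, 2.61, 4.02]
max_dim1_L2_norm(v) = 5.49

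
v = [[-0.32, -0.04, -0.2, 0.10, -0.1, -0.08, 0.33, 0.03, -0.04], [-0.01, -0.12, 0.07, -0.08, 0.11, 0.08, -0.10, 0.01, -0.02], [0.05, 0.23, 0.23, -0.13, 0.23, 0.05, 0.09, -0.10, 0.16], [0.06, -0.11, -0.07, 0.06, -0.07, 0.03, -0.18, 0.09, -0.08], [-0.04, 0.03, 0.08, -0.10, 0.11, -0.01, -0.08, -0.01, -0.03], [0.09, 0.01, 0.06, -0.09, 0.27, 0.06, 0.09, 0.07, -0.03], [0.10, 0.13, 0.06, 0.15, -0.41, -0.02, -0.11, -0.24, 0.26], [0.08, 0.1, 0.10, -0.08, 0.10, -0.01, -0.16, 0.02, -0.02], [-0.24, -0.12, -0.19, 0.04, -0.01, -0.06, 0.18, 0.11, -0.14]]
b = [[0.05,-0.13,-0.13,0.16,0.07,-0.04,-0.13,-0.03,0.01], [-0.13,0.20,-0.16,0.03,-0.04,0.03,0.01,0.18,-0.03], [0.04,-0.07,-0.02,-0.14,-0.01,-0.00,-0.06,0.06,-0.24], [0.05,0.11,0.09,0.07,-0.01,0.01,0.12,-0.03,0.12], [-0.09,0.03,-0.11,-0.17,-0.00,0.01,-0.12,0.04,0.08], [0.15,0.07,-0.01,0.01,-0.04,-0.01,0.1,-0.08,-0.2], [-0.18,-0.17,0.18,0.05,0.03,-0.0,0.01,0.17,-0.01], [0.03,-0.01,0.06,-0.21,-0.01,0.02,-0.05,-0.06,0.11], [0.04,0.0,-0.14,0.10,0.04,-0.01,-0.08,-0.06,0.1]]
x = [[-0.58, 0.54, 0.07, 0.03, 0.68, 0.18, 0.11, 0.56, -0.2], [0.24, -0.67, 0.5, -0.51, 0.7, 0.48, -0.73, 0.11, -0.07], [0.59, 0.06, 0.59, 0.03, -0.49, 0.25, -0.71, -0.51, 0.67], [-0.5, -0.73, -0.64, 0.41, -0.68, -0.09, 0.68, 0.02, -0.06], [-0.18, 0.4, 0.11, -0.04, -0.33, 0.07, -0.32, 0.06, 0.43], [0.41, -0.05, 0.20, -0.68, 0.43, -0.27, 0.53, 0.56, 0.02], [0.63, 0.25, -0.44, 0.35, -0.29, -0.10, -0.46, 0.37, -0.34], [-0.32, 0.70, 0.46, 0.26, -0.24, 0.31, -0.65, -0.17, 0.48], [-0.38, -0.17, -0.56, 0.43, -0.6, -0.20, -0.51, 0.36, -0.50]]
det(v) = 0.00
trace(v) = -0.21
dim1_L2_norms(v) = [0.53, 0.23, 0.47, 0.28, 0.2, 0.33, 0.6, 0.26, 0.42]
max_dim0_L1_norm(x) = 4.7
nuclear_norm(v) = 2.37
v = b @ x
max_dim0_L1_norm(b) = 0.94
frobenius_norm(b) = 0.87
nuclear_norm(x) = 9.50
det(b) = -0.00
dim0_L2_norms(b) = [0.3, 0.33, 0.34, 0.37, 0.1, 0.06, 0.26, 0.29, 0.38]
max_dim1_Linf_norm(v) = 0.41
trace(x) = -1.98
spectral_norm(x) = 2.25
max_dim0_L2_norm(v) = 0.59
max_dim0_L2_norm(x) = 1.67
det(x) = 0.01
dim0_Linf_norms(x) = [0.63, 0.73, 0.64, 0.68, 0.7, 0.48, 0.73, 0.56, 0.67]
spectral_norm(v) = 0.78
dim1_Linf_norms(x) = [0.68, 0.73, 0.71, 0.73, 0.43, 0.68, 0.63, 0.7, 0.6]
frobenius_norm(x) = 3.90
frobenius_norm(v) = 1.18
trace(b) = 0.34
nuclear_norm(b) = 2.02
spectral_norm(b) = 0.42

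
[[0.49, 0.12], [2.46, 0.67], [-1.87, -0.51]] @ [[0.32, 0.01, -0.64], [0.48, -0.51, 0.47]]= [[0.21,-0.06,-0.26],[1.11,-0.32,-1.26],[-0.84,0.24,0.96]]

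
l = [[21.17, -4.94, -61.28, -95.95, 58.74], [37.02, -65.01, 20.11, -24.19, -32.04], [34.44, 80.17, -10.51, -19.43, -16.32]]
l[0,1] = -4.94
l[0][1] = -4.94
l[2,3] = -19.43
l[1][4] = -32.04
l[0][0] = 21.17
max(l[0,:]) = 58.74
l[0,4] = 58.74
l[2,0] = 34.44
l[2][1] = 80.17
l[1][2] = 20.11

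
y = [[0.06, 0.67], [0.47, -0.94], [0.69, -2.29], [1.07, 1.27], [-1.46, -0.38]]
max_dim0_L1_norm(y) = 5.55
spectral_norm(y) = 2.89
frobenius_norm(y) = 3.51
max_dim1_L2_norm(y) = 2.39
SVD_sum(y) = [[-0.01, 0.67], [0.01, -0.95], [0.04, -2.30], [-0.02, 1.25], [0.01, -0.36]] + [[0.07, 0.0],[0.46, 0.01],[0.65, 0.01],[1.09, 0.02],[-1.47, -0.02]]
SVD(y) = [[0.23, 0.04],[-0.33, 0.23],[-0.8, 0.33],[0.43, 0.55],[-0.12, -0.74]] @ diag([2.8870332646159405, 1.9940007344534816]) @ [[-0.02, 1.00],[1.0, 0.02]]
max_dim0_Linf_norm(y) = 2.29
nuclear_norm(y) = 4.88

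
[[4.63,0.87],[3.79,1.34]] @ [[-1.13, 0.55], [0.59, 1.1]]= [[-4.72,3.50], [-3.49,3.56]]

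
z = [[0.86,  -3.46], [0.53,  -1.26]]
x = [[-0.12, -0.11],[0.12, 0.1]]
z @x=[[-0.52,-0.44], [-0.21,-0.18]]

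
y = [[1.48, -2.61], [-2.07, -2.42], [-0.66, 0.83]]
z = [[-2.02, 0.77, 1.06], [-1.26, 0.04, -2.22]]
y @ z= [[0.3,1.04,7.36], [7.23,-1.69,3.18], [0.29,-0.48,-2.54]]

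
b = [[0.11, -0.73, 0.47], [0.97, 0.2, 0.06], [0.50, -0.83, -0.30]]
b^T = [[0.11, 0.97, 0.5], [-0.73, 0.20, -0.83], [0.47, 0.06, -0.30]]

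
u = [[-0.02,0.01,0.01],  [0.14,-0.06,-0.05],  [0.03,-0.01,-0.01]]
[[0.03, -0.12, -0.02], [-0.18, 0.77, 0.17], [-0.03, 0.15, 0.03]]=u@ [[-0.12, 3.31, 1.69], [1.11, -3.93, -1.18], [1.93, -1.39, 2.79]]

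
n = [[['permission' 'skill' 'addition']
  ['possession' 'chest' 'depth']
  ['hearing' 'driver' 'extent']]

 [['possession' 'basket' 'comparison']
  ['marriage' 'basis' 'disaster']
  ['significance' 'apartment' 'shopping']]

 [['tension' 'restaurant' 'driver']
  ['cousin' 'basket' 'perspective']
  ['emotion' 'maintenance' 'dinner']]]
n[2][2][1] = 'maintenance'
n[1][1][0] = 'marriage'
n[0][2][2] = 'extent'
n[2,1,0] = 'cousin'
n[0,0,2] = 'addition'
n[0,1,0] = 'possession'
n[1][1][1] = 'basis'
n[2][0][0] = 'tension'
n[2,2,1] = 'maintenance'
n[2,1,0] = 'cousin'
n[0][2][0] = 'hearing'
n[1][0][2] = 'comparison'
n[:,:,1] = [['skill', 'chest', 'driver'], ['basket', 'basis', 'apartment'], ['restaurant', 'basket', 'maintenance']]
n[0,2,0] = 'hearing'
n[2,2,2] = 'dinner'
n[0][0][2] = 'addition'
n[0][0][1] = 'skill'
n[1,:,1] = ['basket', 'basis', 'apartment']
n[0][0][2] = 'addition'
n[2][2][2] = 'dinner'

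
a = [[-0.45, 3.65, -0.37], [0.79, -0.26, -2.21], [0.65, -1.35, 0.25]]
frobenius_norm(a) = 4.64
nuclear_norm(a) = 6.78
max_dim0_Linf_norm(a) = 3.65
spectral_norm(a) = 3.97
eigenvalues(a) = [-2.91, 1.02, 1.43]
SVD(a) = [[-0.93, -0.06, 0.37], [0.06, -1.0, -0.02], [0.37, 0.00, 0.93]] @ diag([3.9738373717574325, 2.3551232849350083, 0.45520419108453064]) @ [[0.18, -0.98, 0.08], [-0.32, 0.02, 0.95], [0.93, 0.19, 0.31]]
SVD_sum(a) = [[-0.65, 3.62, -0.29], [0.04, -0.22, 0.02], [0.26, -1.43, 0.11]] + [[0.05, -0.0, -0.13], [0.76, -0.04, -2.22], [-0.0, 0.0, 0.00]] + [[0.16, 0.03, 0.05], [-0.01, -0.0, -0.0], [0.39, 0.08, 0.13]]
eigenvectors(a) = [[0.75,-0.92,-0.89], [-0.54,-0.38,-0.46], [-0.38,-0.11,0.03]]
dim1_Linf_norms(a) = [3.65, 2.21, 1.35]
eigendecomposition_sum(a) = [[-0.92, 1.88, 1.21],[0.67, -1.37, -0.88],[0.48, -0.97, -0.62]] + [[1.25, -2.07, 5.34], [0.52, -0.86, 2.21], [0.15, -0.24, 0.63]] + [[-0.78,3.84,-6.92], [-0.4,1.97,-3.55], [0.03,-0.14,0.25]]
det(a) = -4.26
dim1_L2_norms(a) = [3.7, 2.36, 1.52]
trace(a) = -0.46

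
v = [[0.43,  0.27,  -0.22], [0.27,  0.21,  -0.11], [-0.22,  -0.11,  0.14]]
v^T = [[0.43, 0.27, -0.22], [0.27, 0.21, -0.11], [-0.22, -0.11, 0.14]]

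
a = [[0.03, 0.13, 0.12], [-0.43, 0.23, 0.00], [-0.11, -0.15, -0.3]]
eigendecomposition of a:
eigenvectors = [[0.27-0.33j, 0.27+0.33j, (-0.29+0j)],[0.83+0.00j, 0.83-0.00j, (-0.28+0j)],[(-0.3+0.22j), -0.30-0.22j, (0.91+0j)]]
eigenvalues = [(0.09+0.17j), (0.09-0.17j), (-0.22+0j)]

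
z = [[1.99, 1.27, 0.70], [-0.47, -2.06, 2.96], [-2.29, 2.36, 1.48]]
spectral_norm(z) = 3.74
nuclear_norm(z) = 9.68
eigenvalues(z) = [(2.49+1.63j), (2.49-1.63j), (-3.58+0j)]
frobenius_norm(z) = 5.68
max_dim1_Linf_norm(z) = 2.96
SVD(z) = [[0.19, 0.06, -0.98],  [-0.80, -0.57, -0.19],  [-0.57, 0.82, -0.06]] @ diag([3.741800646232463, 3.5418486084092393, 2.397381145951526]) @ [[0.55, 0.14, -0.82], [-0.42, 0.90, -0.12], [-0.72, -0.41, -0.55]]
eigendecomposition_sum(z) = [[(1.03+1.1j), 0.42-0.31j, (0.47-0.91j)], [(-0.43+0.97j), (0.32+0.19j), 0.72+0.06j], [(-1.04+1.43j), 0.45+0.41j, (1.15+0.34j)]] + [[1.03-1.10j, 0.42+0.31j, (0.47+0.91j)], [-0.43-0.97j, (0.32-0.19j), (0.72-0.06j)], [-1.04-1.43j, (0.45-0.41j), (1.15-0.34j)]] + [[-0.06+0.00j, (0.43+0j), -0.24-0.00j], [(0.4-0j), (-2.7-0j), 1.52+0.00j], [-0.21+0.00j, 1.45+0.00j, (-0.82-0j)]]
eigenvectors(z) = [[-0.11+0.58j, -0.11-0.58j, 0.14+0.00j], [(-0.41+0.09j), (-0.41-0.09j), (-0.87+0j)], [(-0.69+0j), -0.69-0.00j, 0.47+0.00j]]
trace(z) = 1.41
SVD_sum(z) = [[0.38, 0.10, -0.57],[-1.64, -0.42, 2.45],[-1.18, -0.30, 1.77]] + [[-0.10, 0.21, -0.03],[0.84, -1.83, 0.25],[-1.20, 2.61, -0.36]] + [[1.7,  0.97,  1.3], [0.33,  0.19,  0.25], [0.1,  0.05,  0.07]]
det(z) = -31.77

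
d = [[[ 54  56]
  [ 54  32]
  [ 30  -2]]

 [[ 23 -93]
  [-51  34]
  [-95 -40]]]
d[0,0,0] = 54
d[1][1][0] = -51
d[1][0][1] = -93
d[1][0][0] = 23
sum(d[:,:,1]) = -13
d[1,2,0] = -95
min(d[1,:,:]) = -95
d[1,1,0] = -51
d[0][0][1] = 56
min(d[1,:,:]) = -95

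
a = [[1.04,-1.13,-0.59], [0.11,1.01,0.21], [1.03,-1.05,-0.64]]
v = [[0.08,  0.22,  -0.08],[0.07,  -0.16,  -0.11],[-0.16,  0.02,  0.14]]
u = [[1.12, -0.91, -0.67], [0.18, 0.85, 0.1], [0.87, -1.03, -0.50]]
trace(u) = 1.47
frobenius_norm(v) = 0.39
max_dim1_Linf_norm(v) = 0.22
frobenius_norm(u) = 2.32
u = a + v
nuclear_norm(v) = 0.57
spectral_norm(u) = 2.19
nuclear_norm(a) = 3.20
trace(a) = 1.41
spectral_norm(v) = 0.27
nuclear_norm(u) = 3.00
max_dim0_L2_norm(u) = 1.62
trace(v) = 0.06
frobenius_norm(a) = 2.52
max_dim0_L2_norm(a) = 1.84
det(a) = -0.08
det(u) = 0.10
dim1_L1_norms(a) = [2.76, 1.33, 2.72]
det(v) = 0.00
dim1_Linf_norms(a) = [1.13, 1.01, 1.05]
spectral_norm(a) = 2.41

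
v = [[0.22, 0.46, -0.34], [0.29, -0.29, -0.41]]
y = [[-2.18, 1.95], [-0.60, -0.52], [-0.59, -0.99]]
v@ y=[[-0.56, 0.53], [-0.22, 1.12]]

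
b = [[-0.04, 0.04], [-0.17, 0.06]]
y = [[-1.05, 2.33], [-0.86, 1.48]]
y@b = [[-0.35,  0.10], [-0.22,  0.05]]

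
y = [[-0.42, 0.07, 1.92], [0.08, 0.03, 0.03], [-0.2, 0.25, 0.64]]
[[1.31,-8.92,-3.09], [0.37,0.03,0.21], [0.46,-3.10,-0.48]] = y @ [[3.63, 1.99, 1.96],[1.05, -0.05, 2.94],[1.44, -4.21, -1.29]]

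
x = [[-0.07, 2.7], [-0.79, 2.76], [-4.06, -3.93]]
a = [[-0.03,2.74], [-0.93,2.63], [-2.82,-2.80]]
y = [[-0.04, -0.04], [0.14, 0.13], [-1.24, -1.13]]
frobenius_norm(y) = 1.69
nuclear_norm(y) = 1.69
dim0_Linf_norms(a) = [2.82, 2.8]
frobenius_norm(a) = 5.58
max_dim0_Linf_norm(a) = 2.82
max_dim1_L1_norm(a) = 5.62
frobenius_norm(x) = 6.89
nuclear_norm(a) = 7.55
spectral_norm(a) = 4.91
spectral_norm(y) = 1.69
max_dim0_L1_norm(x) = 9.39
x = a + y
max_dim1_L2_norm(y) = 1.68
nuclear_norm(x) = 9.17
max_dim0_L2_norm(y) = 1.25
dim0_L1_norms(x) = [4.92, 9.39]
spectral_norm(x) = 6.23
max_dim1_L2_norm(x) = 5.65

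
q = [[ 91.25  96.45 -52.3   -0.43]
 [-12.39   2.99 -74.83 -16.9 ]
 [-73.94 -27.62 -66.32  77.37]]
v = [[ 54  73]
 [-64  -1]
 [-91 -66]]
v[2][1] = -66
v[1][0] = -64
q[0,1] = 96.45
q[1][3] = -16.9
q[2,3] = 77.37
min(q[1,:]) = -74.83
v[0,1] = 73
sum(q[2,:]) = -90.50999999999999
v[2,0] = -91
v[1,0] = -64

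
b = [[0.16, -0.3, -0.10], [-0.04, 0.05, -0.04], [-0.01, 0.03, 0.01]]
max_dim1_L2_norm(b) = 0.35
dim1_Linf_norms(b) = [0.3, 0.05, 0.03]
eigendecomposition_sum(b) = [[(0.17+0j), -0.29+0.00j, -0.02+0.00j], [-0.03+0.00j, 0.06-0.00j, 0.01-0.00j], [(-0.01+0j), 0.02-0.00j, 0.00-0.00j]] + [[(-0+0j), -0.01+0.01j, (-0.04-0.01j)],[-0.00+0.00j, -0.00+0.01j, -0.02-0.01j],[0.00+0.00j, 0.00+0.00j, 0.00+0.01j]] + [[-0.00-0.00j, (-0.01-0.01j), -0.04+0.01j], [-0.00-0.00j, -0.00-0.01j, (-0.02+0.01j)], [0.00-0.00j, 0.00-0.00j, 0.00-0.01j]]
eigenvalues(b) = [(0.23+0j), (-0+0.02j), (-0-0.02j)]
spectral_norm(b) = 0.36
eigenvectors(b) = [[0.98+0.00j, -0.83+0.00j, (-0.83-0j)],  [-0.20+0.00j, (-0.5-0.02j), -0.50+0.02j],  [(-0.07+0j), (0.13+0.23j), (0.13-0.23j)]]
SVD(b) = [[-0.99, -0.14, 0.1],[0.14, -0.99, 0.03],[0.09, 0.05, 0.99]] @ diag([0.35936382545528617, 0.05685701421312335, 0.0049920826226422]) @ [[-0.46, 0.85, 0.26],[0.30, -0.13, 0.94],[0.84, 0.51, -0.2]]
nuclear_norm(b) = 0.42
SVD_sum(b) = [[0.16, -0.30, -0.09],  [-0.02, 0.04, 0.01],  [-0.01, 0.03, 0.01]] + [[-0.0, 0.00, -0.01], [-0.02, 0.01, -0.05], [0.00, -0.0, 0.0]] + [[0.00, 0.00, -0.0], [0.00, 0.0, -0.0], [0.00, 0.0, -0.0]]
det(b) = 0.00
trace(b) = 0.22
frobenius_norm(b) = 0.36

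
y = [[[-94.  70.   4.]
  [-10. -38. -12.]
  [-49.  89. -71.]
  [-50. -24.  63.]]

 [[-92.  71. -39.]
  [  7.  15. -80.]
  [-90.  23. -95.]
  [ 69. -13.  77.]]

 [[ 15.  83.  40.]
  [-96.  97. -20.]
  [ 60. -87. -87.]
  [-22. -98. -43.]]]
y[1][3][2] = 77.0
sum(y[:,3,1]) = -135.0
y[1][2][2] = -95.0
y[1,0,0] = -92.0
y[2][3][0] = -22.0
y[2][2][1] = -87.0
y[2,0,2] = 40.0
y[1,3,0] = 69.0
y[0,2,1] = 89.0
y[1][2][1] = 23.0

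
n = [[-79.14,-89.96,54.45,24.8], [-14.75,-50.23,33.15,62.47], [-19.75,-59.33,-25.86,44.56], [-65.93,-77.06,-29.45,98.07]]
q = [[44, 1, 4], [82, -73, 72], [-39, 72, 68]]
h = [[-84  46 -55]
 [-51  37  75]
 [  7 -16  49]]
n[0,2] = 54.45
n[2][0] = -19.75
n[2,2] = -25.86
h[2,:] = [7, -16, 49]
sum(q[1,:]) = 81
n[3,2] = -29.45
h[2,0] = 7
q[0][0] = 44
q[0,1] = 1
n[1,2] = 33.15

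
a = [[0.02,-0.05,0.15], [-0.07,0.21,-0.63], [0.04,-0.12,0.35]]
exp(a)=[[1.03,-0.07,0.2], [-0.1,1.29,-0.85], [0.05,-0.16,1.48]]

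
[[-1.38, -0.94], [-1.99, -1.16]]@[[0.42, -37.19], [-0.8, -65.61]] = [[0.17,113.00], [0.09,150.12]]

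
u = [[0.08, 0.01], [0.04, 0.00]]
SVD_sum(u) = [[0.08, 0.01], [0.04, 0.0]] + [[-0.00, 0.00], [0.00, -0.00]]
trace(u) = 0.08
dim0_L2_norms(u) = [0.09, 0.01]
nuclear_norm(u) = 0.09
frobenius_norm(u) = 0.09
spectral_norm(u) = 0.09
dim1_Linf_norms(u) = [0.08, 0.04]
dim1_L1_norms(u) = [0.09, 0.04]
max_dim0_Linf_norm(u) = 0.08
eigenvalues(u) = [0.08, -0.0]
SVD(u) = [[-0.90, -0.44],  [-0.44, 0.9]] @ diag([0.08988992438687068, 0.004449886933695363]) @ [[-1.0, -0.1], [0.10, -1.0]]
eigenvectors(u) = [[0.9,-0.12],[0.43,0.99]]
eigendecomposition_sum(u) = [[0.08, 0.01], [0.04, 0.00]] + [[-0.0,0.00], [0.0,-0.0]]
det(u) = -0.00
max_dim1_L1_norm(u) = 0.09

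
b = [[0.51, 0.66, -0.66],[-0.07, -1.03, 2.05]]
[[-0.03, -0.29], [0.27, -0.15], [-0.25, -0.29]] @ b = [[0.01, 0.28, -0.57], [0.15, 0.33, -0.49], [-0.11, 0.13, -0.43]]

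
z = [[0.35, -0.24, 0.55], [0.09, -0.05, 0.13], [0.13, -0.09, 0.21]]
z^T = [[0.35,0.09,0.13], [-0.24,-0.05,-0.09], [0.55,0.13,0.21]]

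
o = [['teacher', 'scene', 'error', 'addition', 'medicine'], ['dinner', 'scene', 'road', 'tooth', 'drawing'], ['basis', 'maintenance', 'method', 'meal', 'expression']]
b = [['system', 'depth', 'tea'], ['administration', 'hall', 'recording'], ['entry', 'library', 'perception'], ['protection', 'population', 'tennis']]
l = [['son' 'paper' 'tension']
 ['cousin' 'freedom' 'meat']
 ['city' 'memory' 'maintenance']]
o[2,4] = 'expression'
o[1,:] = ['dinner', 'scene', 'road', 'tooth', 'drawing']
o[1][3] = 'tooth'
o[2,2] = 'method'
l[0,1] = 'paper'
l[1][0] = 'cousin'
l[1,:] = ['cousin', 'freedom', 'meat']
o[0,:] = ['teacher', 'scene', 'error', 'addition', 'medicine']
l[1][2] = 'meat'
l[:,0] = ['son', 'cousin', 'city']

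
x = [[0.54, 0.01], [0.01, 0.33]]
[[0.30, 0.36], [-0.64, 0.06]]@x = [[0.17, 0.12], [-0.34, 0.01]]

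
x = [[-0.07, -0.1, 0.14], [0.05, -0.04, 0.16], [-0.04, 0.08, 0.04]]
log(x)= [[-1.38, -2.70, 2.75], [1.43, -2.64, 0.28], [-0.73, 0.09, -2.11]]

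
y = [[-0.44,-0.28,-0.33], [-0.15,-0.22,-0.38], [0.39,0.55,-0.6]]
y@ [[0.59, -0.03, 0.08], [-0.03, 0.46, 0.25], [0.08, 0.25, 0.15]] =[[-0.28, -0.20, -0.15],[-0.11, -0.19, -0.12],[0.17, 0.09, 0.08]]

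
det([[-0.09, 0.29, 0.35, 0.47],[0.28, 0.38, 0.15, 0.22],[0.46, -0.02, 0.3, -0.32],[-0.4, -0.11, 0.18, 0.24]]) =0.001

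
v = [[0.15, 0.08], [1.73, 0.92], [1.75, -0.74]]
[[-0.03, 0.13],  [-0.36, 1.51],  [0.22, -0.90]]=v @ [[-0.02, 0.10], [-0.35, 1.45]]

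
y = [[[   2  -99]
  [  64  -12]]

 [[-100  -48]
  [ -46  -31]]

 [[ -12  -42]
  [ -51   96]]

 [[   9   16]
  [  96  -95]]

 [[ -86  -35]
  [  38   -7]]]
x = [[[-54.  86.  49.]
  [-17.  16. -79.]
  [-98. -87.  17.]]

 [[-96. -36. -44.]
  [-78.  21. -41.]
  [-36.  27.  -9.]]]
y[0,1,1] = -12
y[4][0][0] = -86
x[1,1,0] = -78.0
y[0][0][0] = 2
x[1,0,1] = -36.0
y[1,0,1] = -48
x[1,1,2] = -41.0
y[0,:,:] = [[2, -99], [64, -12]]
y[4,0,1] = -35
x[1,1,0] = -78.0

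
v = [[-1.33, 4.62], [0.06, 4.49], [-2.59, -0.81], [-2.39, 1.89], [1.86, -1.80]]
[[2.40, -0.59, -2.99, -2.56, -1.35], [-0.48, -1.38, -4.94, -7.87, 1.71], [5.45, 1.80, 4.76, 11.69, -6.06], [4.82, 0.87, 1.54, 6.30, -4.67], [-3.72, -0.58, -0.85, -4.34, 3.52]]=v@[[-2.08, -0.60, -1.5, -3.98, 2.23], [-0.08, -0.3, -1.08, -1.7, 0.35]]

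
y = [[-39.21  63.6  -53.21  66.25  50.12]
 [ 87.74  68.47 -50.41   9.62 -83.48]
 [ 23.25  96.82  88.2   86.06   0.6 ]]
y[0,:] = [-39.21, 63.6, -53.21, 66.25, 50.12]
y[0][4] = 50.12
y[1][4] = -83.48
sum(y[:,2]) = -15.420000000000002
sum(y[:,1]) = 228.89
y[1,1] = 68.47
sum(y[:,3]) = 161.93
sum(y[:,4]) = -32.760000000000005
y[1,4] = -83.48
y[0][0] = -39.21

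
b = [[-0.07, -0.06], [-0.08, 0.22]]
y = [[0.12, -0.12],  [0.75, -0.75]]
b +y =[[0.05, -0.18],[0.67, -0.53]]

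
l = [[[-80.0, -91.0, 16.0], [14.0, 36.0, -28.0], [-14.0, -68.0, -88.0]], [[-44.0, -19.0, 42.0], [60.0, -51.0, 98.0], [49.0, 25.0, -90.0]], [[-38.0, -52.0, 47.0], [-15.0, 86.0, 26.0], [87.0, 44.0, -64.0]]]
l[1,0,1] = -19.0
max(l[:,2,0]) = 87.0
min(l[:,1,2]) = -28.0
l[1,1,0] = 60.0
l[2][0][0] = -38.0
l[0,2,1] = -68.0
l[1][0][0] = -44.0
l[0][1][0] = 14.0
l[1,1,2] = 98.0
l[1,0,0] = -44.0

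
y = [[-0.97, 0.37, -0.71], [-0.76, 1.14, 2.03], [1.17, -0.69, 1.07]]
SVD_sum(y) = [[0.04, -0.15, -0.43], [-0.21, 0.78, 2.21], [-0.06, 0.22, 0.63]] + [[-0.94, 0.62, -0.31], [-0.55, 0.36, -0.18], [1.28, -0.84, 0.42]] + [[-0.07, -0.1, 0.03], [0.00, 0.00, -0.00], [-0.05, -0.07, 0.02]]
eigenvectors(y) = [[(-0.69+0j), -0.07+0.22j, -0.07-0.22j], [(-0.68+0j), (-0.86+0j), (-0.86-0j)], [(0.24+0j), 0.12-0.44j, 0.12+0.44j]]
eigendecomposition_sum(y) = [[(-0.45+0j),(0.01-0j),(-0.23-0j)], [-0.44+0.00j,-0j,-0.22-0.00j], [0.16-0.00j,-0.00+0.00j,0.08+0.00j]] + [[-0.26-0.03j, 0.18-0.11j, -0.24-0.40j], [-0.16-0.95j, (0.57+0.52j), 1.13-1.27j], [0.51+0.05j, -0.34+0.22j, 0.50+0.75j]] + [[(-0.26+0.03j),0.18+0.11j,-0.24+0.40j], [(-0.16+0.95j),(0.57-0.52j),1.13+1.27j], [0.51-0.05j,-0.34-0.22j,(0.5-0.75j)]]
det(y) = -0.79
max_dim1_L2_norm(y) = 2.45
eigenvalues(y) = [(-0.36+0j), (0.8+1.24j), (0.8-1.24j)]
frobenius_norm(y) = 3.25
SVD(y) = [[-0.18, -0.56, 0.81], [0.95, -0.33, -0.01], [0.27, 0.76, 0.59]] @ diag([2.4888511734573444, 2.0862683530758384, 0.1516713398576934]) @ [[-0.09,0.33,0.94], [0.81,-0.53,0.26], [-0.58,-0.78,0.22]]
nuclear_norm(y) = 4.73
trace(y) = 1.24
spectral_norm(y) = 2.49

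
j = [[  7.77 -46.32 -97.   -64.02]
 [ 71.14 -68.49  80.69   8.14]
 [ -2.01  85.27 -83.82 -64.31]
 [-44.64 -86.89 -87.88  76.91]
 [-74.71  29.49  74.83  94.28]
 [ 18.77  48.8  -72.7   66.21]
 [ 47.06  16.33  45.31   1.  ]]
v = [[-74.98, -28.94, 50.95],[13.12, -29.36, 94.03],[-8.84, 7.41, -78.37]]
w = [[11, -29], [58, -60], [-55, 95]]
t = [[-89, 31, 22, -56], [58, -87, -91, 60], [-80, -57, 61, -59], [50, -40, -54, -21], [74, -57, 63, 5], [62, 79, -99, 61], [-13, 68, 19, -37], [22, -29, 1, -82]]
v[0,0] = -74.98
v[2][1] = 7.41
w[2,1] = 95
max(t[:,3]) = 61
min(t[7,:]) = -82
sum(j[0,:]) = -199.57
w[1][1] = -60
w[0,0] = 11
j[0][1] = -46.32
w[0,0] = 11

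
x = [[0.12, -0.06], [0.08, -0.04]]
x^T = [[0.12, 0.08], [-0.06, -0.04]]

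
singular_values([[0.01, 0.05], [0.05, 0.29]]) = [0.3, 0.0]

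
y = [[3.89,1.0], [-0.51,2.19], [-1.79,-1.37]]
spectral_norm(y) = 4.55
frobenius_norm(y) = 5.13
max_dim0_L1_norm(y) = 6.19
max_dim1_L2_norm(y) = 4.02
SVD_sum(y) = [[3.70, 1.48], [0.32, 0.13], [-2.02, -0.81]] + [[0.19,-0.48], [-0.83,2.06], [0.23,-0.56]]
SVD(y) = [[-0.88, 0.22],[-0.08, -0.94],[0.48, 0.26]] @ diag([4.548997885706102, 2.3613382298691166]) @ [[-0.93, -0.37], [0.37, -0.93]]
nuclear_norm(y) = 6.91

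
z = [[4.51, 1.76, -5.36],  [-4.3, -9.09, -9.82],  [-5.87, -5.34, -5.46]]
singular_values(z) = [16.83, 7.5, 1.67]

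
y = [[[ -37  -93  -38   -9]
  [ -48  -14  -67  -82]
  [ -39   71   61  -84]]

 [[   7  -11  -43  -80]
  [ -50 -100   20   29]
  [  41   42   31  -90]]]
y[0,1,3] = -82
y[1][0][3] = -80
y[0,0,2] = -38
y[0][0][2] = -38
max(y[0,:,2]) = 61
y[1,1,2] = 20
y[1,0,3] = -80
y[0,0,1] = -93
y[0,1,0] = -48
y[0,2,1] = 71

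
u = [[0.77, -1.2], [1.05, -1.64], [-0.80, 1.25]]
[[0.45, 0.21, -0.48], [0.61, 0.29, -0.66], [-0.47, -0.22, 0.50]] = u@[[-0.01, 0.09, -0.50], [-0.38, -0.12, 0.08]]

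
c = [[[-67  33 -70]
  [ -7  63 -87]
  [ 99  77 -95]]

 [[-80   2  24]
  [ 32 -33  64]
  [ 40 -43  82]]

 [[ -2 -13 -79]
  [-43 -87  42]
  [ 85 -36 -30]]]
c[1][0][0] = -80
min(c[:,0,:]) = -80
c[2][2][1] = -36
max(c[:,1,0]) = 32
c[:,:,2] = [[-70, -87, -95], [24, 64, 82], [-79, 42, -30]]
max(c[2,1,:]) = 42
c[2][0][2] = -79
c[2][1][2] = 42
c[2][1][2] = 42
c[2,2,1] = -36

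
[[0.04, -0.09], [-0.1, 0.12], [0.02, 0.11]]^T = [[0.04, -0.1, 0.02], [-0.09, 0.12, 0.11]]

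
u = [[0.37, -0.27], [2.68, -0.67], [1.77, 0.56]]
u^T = [[0.37, 2.68, 1.77], [-0.27, -0.67, 0.56]]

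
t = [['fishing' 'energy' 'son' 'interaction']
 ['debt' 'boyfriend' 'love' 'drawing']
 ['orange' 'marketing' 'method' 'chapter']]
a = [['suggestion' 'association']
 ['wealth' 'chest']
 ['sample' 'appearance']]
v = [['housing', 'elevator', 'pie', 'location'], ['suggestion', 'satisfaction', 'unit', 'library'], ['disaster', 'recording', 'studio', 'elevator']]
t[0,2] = 'son'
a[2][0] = 'sample'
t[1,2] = 'love'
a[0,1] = 'association'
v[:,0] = ['housing', 'suggestion', 'disaster']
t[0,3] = 'interaction'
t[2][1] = 'marketing'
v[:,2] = ['pie', 'unit', 'studio']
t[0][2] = 'son'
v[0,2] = 'pie'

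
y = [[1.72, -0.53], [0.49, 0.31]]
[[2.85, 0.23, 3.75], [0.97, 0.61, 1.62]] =y @ [[1.76, 0.5, 2.55], [0.34, 1.18, 1.20]]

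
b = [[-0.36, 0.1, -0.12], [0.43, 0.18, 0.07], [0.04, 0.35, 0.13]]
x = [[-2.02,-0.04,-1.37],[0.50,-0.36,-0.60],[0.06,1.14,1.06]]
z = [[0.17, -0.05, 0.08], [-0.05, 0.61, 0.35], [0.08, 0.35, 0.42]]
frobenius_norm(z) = 0.92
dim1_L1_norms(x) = [3.43, 1.46, 2.26]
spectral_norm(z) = 0.88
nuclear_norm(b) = 1.08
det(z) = 0.01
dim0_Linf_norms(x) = [2.02, 1.14, 1.37]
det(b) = -0.02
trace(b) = -0.05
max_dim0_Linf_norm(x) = 2.02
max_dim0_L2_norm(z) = 0.71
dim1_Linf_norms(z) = [0.17, 0.61, 0.42]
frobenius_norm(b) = 0.72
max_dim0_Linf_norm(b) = 0.43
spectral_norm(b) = 0.60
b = z @ x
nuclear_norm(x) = 4.47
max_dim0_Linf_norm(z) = 0.61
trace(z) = 1.20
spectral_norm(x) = 2.57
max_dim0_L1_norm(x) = 3.03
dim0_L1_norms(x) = [2.58, 1.54, 3.03]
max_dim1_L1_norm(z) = 1.01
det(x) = -1.40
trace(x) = -1.32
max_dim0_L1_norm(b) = 0.83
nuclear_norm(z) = 1.20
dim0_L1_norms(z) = [0.3, 1.01, 0.85]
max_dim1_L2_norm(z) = 0.71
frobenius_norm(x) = 3.02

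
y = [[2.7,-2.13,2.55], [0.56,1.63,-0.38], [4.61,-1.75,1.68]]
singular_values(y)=[6.62, 2.04, 0.76]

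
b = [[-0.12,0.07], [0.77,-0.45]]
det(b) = 0.000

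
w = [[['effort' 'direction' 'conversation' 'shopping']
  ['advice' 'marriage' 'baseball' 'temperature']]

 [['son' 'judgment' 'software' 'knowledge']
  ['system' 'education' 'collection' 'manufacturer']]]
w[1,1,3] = 'manufacturer'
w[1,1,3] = 'manufacturer'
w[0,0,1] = 'direction'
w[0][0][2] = 'conversation'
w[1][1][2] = 'collection'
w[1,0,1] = 'judgment'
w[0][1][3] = 'temperature'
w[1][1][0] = 'system'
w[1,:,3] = ['knowledge', 'manufacturer']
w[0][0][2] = 'conversation'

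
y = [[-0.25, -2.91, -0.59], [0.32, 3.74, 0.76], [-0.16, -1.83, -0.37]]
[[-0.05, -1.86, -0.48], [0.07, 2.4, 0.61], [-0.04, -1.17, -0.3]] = y @ [[0.66, -0.04, 0.01], [-0.04, 0.65, -0.03], [0.01, -0.03, 0.95]]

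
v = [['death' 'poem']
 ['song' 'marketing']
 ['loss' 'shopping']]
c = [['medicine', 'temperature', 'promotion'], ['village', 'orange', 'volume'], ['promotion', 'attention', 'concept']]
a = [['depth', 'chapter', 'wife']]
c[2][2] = 'concept'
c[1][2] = 'volume'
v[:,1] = ['poem', 'marketing', 'shopping']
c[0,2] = 'promotion'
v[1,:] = ['song', 'marketing']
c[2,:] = ['promotion', 'attention', 'concept']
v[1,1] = 'marketing'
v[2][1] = 'shopping'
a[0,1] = 'chapter'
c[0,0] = 'medicine'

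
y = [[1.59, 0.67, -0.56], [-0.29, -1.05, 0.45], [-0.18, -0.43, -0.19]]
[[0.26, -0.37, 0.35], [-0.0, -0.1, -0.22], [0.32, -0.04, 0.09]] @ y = [[0.46, 0.41, -0.38], [0.07, 0.20, -0.00], [0.5, 0.22, -0.21]]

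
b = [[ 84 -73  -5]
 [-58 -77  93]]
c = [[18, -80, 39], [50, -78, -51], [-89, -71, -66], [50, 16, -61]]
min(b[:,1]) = -77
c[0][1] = -80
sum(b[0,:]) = 6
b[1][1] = -77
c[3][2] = -61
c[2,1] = -71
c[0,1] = -80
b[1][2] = 93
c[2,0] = -89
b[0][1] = -73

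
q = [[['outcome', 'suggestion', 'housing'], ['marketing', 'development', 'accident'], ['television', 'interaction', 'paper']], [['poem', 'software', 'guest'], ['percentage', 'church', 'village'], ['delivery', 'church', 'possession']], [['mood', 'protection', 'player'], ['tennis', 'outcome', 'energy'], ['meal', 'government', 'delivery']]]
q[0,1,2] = 'accident'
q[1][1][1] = 'church'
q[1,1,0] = 'percentage'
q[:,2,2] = ['paper', 'possession', 'delivery']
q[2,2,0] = 'meal'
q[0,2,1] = 'interaction'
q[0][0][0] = 'outcome'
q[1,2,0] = 'delivery'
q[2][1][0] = 'tennis'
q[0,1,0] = 'marketing'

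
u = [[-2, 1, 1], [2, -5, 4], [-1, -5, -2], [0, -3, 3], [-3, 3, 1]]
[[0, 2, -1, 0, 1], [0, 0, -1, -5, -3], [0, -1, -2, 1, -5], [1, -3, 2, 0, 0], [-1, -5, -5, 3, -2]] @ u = [[2, -2, 11], [10, 11, -16], [15, -3, -2], [-10, 6, -15], [3, 34, -4]]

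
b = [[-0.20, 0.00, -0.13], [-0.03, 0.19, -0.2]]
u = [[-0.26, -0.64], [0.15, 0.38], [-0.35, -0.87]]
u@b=[[0.07, -0.12, 0.16],[-0.04, 0.07, -0.10],[0.10, -0.17, 0.22]]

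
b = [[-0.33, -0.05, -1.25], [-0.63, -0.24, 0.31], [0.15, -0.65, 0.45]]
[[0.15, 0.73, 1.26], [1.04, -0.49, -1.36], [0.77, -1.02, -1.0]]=b @[[-1.06, 0.03, 1.17], [-1.29, 1.14, 0.87], [0.21, -0.64, -1.35]]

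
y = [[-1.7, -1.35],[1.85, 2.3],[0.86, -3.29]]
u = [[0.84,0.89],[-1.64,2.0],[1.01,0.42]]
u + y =[[-0.86, -0.46],[0.21, 4.30],[1.87, -2.87]]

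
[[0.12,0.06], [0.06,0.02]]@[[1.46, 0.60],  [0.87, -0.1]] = [[0.23,  0.07], [0.1,  0.03]]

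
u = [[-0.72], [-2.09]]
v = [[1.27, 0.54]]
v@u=[[-2.04]]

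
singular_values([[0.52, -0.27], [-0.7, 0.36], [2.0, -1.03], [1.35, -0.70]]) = [2.89, 0.0]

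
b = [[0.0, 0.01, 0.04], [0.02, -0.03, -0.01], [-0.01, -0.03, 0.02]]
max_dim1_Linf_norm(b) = 0.04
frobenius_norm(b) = 0.07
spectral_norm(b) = 0.05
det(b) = -0.00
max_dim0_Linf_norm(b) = 0.04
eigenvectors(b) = [[(0.77+0j), 0.77-0.00j, (-0.46+0j)], [0.17-0.19j, 0.17+0.19j, (0.83+0j)], [0.29+0.50j, 0.29-0.50j, 0.31+0.00j]]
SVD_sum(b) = [[-0.01, 0.02, 0.03], [0.01, -0.01, -0.02], [-0.00, 0.00, 0.01]] + [[0.00, -0.01, 0.00],[0.0, -0.02, 0.01],[0.00, -0.03, 0.02]] + [[0.01, 0.0, 0.0],[0.01, 0.00, 0.00],[-0.01, -0.0, -0.00]]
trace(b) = -0.01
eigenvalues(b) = [(0.02+0.02j), (0.02-0.02j), (-0.04+0j)]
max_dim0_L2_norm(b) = 0.05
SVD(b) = [[0.81,  0.23,  -0.54],  [-0.57,  0.53,  -0.63],  [0.14,  0.82,  0.56]] @ diag([0.047710522729090155, 0.043191756581322176, 0.018925596010080713]) @ [[-0.27,0.44,0.86],[0.06,-0.88,0.47],[-0.96,-0.17,-0.21]]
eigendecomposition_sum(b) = [[0.01j, (-0+0.01j), 0.02-0.01j], [0j, 0j, 0.00-0.01j], [-0.01+0.01j, -0.01+0.00j, (0.01+0.01j)]] + [[0.00-0.01j,-0.00-0.01j,(0.02+0.01j)], [-0j,0.00-0.00j,0.00+0.01j], [-0.01-0.01j,-0.01-0.00j,(0.01-0.01j)]] + [[(-0.01+0j), 0.02-0.00j, (0.01+0j)], [0.01-0.00j, (-0.03+0j), -0.01-0.00j], [0.00-0.00j, -0.01+0.00j, -0.00-0.00j]]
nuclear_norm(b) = 0.11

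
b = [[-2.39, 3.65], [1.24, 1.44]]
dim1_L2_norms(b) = [4.36, 1.9]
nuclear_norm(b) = 6.21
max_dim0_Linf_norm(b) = 3.65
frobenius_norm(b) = 4.76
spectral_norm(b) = 4.40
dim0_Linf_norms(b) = [2.39, 3.65]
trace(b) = -0.95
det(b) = -7.97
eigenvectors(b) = [[-0.97,-0.61], [0.25,-0.79]]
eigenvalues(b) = [-3.34, 2.39]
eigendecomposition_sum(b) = [[-2.79, 2.13], [0.72, -0.55]] + [[0.4, 1.52],[0.52, 1.99]]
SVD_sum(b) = [[-2.16, 3.78], [-0.31, 0.55]] + [[-0.23, -0.13],[1.55, 0.89]]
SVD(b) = [[0.99, 0.14], [0.14, -0.99]] @ diag([4.400921570007651, 1.8104389894833204]) @ [[-0.5, 0.87], [-0.87, -0.50]]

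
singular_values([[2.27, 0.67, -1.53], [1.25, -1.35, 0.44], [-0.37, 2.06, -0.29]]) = [2.88, 2.72, 0.54]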